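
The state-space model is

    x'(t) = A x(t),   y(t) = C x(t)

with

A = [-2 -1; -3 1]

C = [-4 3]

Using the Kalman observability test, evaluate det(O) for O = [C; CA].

CA = [[-1, 7]]
Observability matrix O = [C; CA] = [[-4, 3], [-1, 7]]
det(O) = (-4)·7 - 3·(-1) = -28 - (-3) = -25
Since det(O) ≠ 0, rank(O) = 2 and the system is completely observable.

-25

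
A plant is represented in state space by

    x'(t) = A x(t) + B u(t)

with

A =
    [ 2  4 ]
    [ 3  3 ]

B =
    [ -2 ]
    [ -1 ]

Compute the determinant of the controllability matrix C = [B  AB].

10

AB = [[-8], [-9]]
Controllability matrix C = [B  AB] = [[-2, -8], [-1, -9]]
det(C) = (-2)·(-9) - (-8)·(-1) = 18 - 8 = 10
Since det(C) ≠ 0, rank(C) = 2 and the system is completely controllable.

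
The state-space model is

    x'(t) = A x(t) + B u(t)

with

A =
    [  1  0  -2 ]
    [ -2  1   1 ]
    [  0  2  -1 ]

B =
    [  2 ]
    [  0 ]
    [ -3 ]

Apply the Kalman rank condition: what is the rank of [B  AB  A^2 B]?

3

AB = [[8], [-7], [3]]
A^2B = [[2], [-20], [-17]]
Controllability matrix C = [B  AB  A^2B] = [[2, 8, 2], [0, -7, -20], [-3, 3, -17]]
det(C) = 2·((-7)·(-17) - (-20)·3) - 8·(0·(-17) - (-20)·(-3)) + 2·(0·3 - (-7)·(-3)) = 2·179 - 8·(-60) + 2·(-21) = 796 ≠ 0, so rank(C) = 3.
rank(C) = 3 = n, so the pair (A, B) is completely controllable.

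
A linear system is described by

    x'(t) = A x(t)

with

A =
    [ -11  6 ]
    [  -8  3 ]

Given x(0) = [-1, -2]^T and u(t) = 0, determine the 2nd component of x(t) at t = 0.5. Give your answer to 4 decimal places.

-0.7284

det(sI - A) = s^2 - (tr A)s + det A, with tr A = (-11) + 3 = -8 and det A = (-11)·3 - 6·(-8) = -33 - (-48) = 15.
So p(s) = det(sI - A) = s^2 + 8s + 15.
Factor s^2 + 8s + 15: two numbers with sum -8 and product 15 are -3 and -5, so s^2 + 8s + 15 = (s + 3)(s + 5).
Hence p(s) = (s + 3) (s + 5), with roots -5, -3.
The eigenvalues -5, -3 are distinct and real, so A is diagonalisable and x(t) = e^{At} x(0) = V diag(e^{λ_i t}) V^{-1} x(0), where the columns of V are the eigenvectors.
λ = -5: A - (-5)I = [[-6, 6], [-8, 8]]. Row 1 gives (-6)·v1 + 6·v2 = 0, so take v_1 = [1, 1]^T.
λ = -3: A - (-3)I = [[-8, 6], [-8, 6]]. Row 1 gives (-8)·v1 + 6·v2 = 0, so take v_2 = [3, 4]^T.
V = [v_1 v_2] = [[1, 3], [1, 4]] has det V = 1, so V^{-1} = adj(V)/det V = [[4, -3], [-1, 1]].
Modal coordinates z(0) = V^{-1} x(0): 4·(-1) + (-3)·(-2) = 2; (-1)·(-1) + 1·(-2) = -1; so z(0) = [2, -1]^T.
x_2(t) = Σ_i (v_i)_2 · z_i(0) · e^{λ_i t} (row 2 of V times the modal terms).
x_2(0.5) = 1·2·e^{-5·0.5} + 4·(-1)·e^{-3·0.5} = 2·0.08208500 + (-4)·0.22313016 = -0.7284.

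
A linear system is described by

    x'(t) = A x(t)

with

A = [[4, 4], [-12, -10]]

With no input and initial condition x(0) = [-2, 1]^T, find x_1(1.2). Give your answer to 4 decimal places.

-0.5114

det(sI - A) = s^2 - (tr A)s + det A, with tr A = 4 + (-10) = -6 and det A = 4·(-10) - 4·(-12) = -40 - (-48) = 8.
So p(s) = det(sI - A) = s^2 + 6s + 8.
Factor s^2 + 6s + 8: two numbers with sum -6 and product 8 are -2 and -4, so s^2 + 6s + 8 = (s + 2)(s + 4).
Hence p(s) = (s + 2) (s + 4), with roots -4, -2.
The eigenvalues -4, -2 are distinct and real, so A is diagonalisable and x(t) = e^{At} x(0) = V diag(e^{λ_i t}) V^{-1} x(0), where the columns of V are the eigenvectors.
λ = -4: A - (-4)I = [[8, 4], [-12, -6]]. Row 1 gives 8·v1 + 4·v2 = 0, so take v_1 = [1, -2]^T.
λ = -2: A - (-2)I = [[6, 4], [-12, -8]]. Row 1 gives 6·v1 + 4·v2 = 0, so take v_2 = [2, -3]^T.
V = [v_1 v_2] = [[1, 2], [-2, -3]] has det V = 1, so V^{-1} = adj(V)/det V = [[-3, -2], [2, 1]].
Modal coordinates z(0) = V^{-1} x(0): (-3)·(-2) + (-2)·1 = 4; 2·(-2) + 1·1 = -3; so z(0) = [4, -3]^T.
x_1(t) = Σ_i (v_i)_1 · z_i(0) · e^{λ_i t} (row 1 of V times the modal terms).
x_1(1.2) = 1·4·e^{-4·1.2} + 2·(-3)·e^{-2·1.2} = 4·0.008230 + (-6)·0.090718 = -0.5114.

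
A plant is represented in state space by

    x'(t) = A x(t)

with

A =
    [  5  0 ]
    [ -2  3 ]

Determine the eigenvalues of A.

det(sI - A) = s^2 - (tr A)s + det A, with tr A = 5 + 3 = 8 and det A = 5·3 - 0·(-2) = 15 - 0 = 15.
So p(s) = det(sI - A) = s^2 - 8s + 15.
Factor s^2 - 8s + 15: two numbers with sum 8 and product 15 are 5 and 3, so s^2 - 8s + 15 = (s - 5)(s - 3).
Hence p(s) = (s - 5) (s - 3), with roots 3, 5.
At least one eigenvalue has non-negative real part, so the system is not asymptotically stable.

3, 5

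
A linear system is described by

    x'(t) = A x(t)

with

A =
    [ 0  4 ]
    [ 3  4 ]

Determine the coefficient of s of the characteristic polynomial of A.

-4

For a 2×2 matrix, det(sI - A) = s^2 - (tr A)s + det A.
tr A = 4, det A = -12.
So p(s) = s^2 - 4s - 12.
The coefficient of s is -4.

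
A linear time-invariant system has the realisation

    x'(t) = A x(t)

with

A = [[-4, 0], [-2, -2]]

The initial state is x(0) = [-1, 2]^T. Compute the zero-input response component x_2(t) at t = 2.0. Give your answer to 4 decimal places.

0.0546

det(sI - A) = s^2 - (tr A)s + det A, with tr A = (-4) + (-2) = -6 and det A = (-4)·(-2) - 0·(-2) = 8 - 0 = 8.
So p(s) = det(sI - A) = s^2 + 6s + 8.
Factor s^2 + 6s + 8: two numbers with sum -6 and product 8 are -2 and -4, so s^2 + 6s + 8 = (s + 2)(s + 4).
Hence p(s) = (s + 2) (s + 4), with roots -4, -2.
The eigenvalues -4, -2 are distinct and real, so A is diagonalisable and x(t) = e^{At} x(0) = V diag(e^{λ_i t}) V^{-1} x(0), where the columns of V are the eigenvectors.
λ = -4: A - (-4)I = [[0, 0], [-2, 2]]. Row 2 gives (-2)·v1 + 2·v2 = 0, so take v_1 = [1, 1]^T.
λ = -2: A - (-2)I = [[-2, 0], [-2, 0]]. Row 1 gives (-2)·v1 + 0·v2 = 0, so take v_2 = [0, -1]^T.
V = [v_1 v_2] = [[1, 0], [1, -1]] has det V = -1, so V^{-1} = adj(V)/det V = [[1, 0], [1, -1]].
Modal coordinates z(0) = V^{-1} x(0): 1·(-1) + 0·2 = -1; 1·(-1) + (-1)·2 = -3; so z(0) = [-1, -3]^T.
x_2(t) = Σ_i (v_i)_2 · z_i(0) · e^{λ_i t} (row 2 of V times the modal terms).
x_2(2.0) = 1·(-1)·e^{-4·2.0} + (-1)·(-3)·e^{-2·2.0} = (-1)·0.000335 + 3·0.018316 = 0.0546.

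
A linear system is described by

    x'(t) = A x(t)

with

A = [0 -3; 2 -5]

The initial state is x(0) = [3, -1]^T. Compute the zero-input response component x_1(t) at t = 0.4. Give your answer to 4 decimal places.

det(sI - A) = s^2 - (tr A)s + det A, with tr A = 0 + (-5) = -5 and det A = 0·(-5) - (-3)·2 = 0 - (-6) = 6.
So p(s) = det(sI - A) = s^2 + 5s + 6.
Factor s^2 + 5s + 6: two numbers with sum -5 and product 6 are -2 and -3, so s^2 + 5s + 6 = (s + 2)(s + 3).
Hence p(s) = (s + 2) (s + 3), with roots -3, -2.
The eigenvalues -3, -2 are distinct and real, so A is diagonalisable and x(t) = e^{At} x(0) = V diag(e^{λ_i t}) V^{-1} x(0), where the columns of V are the eigenvectors.
λ = -3: A - (-3)I = [[3, -3], [2, -2]]. Row 1 gives 3·v1 + (-3)·v2 = 0, so take v_1 = [1, 1]^T.
λ = -2: A - (-2)I = [[2, -3], [2, -3]]. Row 1 gives 2·v1 + (-3)·v2 = 0, so take v_2 = [-3, -2]^T.
V = [v_1 v_2] = [[1, -3], [1, -2]] has det V = 1, so V^{-1} = adj(V)/det V = [[-2, 3], [-1, 1]].
Modal coordinates z(0) = V^{-1} x(0): (-2)·3 + 3·(-1) = -9; (-1)·3 + 1·(-1) = -4; so z(0) = [-9, -4]^T.
x_1(t) = Σ_i (v_i)_1 · z_i(0) · e^{λ_i t} (row 1 of V times the modal terms).
x_1(0.4) = 1·(-9)·e^{-3·0.4} + (-3)·(-4)·e^{-2·0.4} = (-9)·0.301194 + 12·0.449329 = 2.6812.

2.6812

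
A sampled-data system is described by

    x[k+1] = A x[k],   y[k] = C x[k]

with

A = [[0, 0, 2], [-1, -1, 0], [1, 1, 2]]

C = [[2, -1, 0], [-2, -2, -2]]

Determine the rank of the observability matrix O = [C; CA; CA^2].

3

CA = [[1, 1, 4], [0, 0, -8]]
CA^2 = [[3, 3, 10], [-8, -8, -16]]
Observability matrix O = [C; CA; CA^2] = [[2, -1, 0], [-2, -2, -2], [1, 1, 4], [0, 0, -8], [3, 3, 10], [-8, -8, -16]]
Take the 3×3 submatrix of O formed by rows 1, 2, 3: [[2, -1, 0], [-2, -2, -2], [1, 1, 4]]. Its determinant is 2·((-2)·4 - (-2)·1) - (-1)·((-2)·4 - (-2)·1) + 0·((-2)·1 - (-2)·1) = 2·(-6) - (-1)·(-6) + 0·0 = -18 ≠ 0.
So rank(O) ≥ 3; since O has 3 columns, rank(O) = 3.
rank(O) = 3 = n, so the pair (A, C) is completely observable.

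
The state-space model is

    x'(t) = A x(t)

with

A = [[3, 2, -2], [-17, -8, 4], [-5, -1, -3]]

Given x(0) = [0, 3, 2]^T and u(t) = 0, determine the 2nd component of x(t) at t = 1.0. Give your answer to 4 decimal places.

-0.8364

det(sI - A) = s^3 - (tr A)s^2 + (M11 + M22 + M33)s - det A, where Mii is the 2×2 principal minor of A obtained by deleting row i and column i.
tr A = 3 + (-8) + (-3) = -8; M11 = (-8)·(-3) - 4·(-1) = 24 - (-4) = 28; M22 = 3·(-3) - (-2)·(-5) = -9 - 10 = -19; M33 = 3·(-8) - 2·(-17) = -24 - (-34) = 10; sum of minors = 19.
det A = 3·((-8)·(-3) - 4·(-1)) - 2·((-17)·(-3) - 4·(-5)) + (-2)·((-17)·(-1) - (-8)·(-5)) = 3·28 - 2·71 + (-2)·(-23) = -12.
So p(s) = det(sI - A) = s^3 + 8s^2 + 19s + 12.
Rational-root test: any integer root divides 12. Testing small divisors, s = -1 works: p(-1) = -1 + 8 + (-19) + 12 = 0, so (s + 1) is a factor.
Dividing, p(s) = (s + 1)(s^2 + 7s + 12).
Factor s^2 + 7s + 12: two numbers with sum -7 and product 12 are -3 and -4, so s^2 + 7s + 12 = (s + 3)(s + 4).
Hence p(s) = (s + 1) (s + 3) (s + 4), with roots -4, -3, -1.
The eigenvalues -4, -3, -1 are distinct and real, so A is diagonalisable and x(t) = e^{At} x(0) = V diag(e^{λ_i t}) V^{-1} x(0), where the columns of V are the eigenvectors.
λ = -4: A - (-4)I = [[7, 2, -2], [-17, -4, 4], [-5, -1, 1]]. v must be orthogonal to every row; (row 1) × (row 2) = [0, 6, 6], so take v_1 = [0, -1, -1]^T.
λ = -3: A - (-3)I = [[6, 2, -2], [-17, -5, 4], [-5, -1, 0]]. v must be orthogonal to every row; (row 1) × (row 2) = [-2, 10, 4], so take v_2 = [1, -5, -2]^T.
λ = -1: A - (-1)I = [[4, 2, -2], [-17, -7, 4], [-5, -1, -2]]. v must be orthogonal to every row; (row 1) × (row 2) = [-6, 18, 6], so take v_3 = [1, -3, -1]^T.
V = [v_1 v_2 v_3] = [[0, 1, 1], [-1, -5, -3], [-1, -2, -1]] has det V = -1, so V^{-1} = adj(V)/det V = [[1, 1, -2], [-2, -1, 1], [3, 1, -1]].
Modal coordinates z(0) = V^{-1} x(0): 1·0 + 1·3 + (-2)·2 = -1; (-2)·0 + (-1)·3 + 1·2 = -1; 3·0 + 1·3 + (-1)·2 = 1; so z(0) = [-1, -1, 1]^T.
x_2(t) = Σ_i (v_i)_2 · z_i(0) · e^{λ_i t} (row 2 of V times the modal terms).
x_2(1.0) = (-1)·(-1)·e^{-4·1.0} + (-5)·(-1)·e^{-3·1.0} + (-3)·1·e^{-1·1.0} = 1·0.018316 + 5·0.049787 + (-3)·0.367879 = -0.8364.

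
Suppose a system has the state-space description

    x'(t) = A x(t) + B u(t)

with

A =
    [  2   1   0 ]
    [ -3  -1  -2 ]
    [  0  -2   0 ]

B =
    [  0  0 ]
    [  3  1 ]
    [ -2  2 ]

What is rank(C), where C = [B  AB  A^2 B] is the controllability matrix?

AB = [[3, 1], [1, -5], [-6, -2]]
A^2B = [[7, -3], [2, 6], [-2, 10]]
Controllability matrix C = [B  AB  A^2B] = [[0, 0, 3, 1, 7, -3], [3, 1, 1, -5, 2, 6], [-2, 2, -6, -2, -2, 10]]
Take the 3×3 submatrix of C formed by columns 1, 2, 3: [[0, 0, 3], [3, 1, 1], [-2, 2, -6]]. Its determinant is 0·(1·(-6) - 1·2) - 0·(3·(-6) - 1·(-2)) + 3·(3·2 - 1·(-2)) = 0·(-8) - 0·(-16) + 3·8 = 24 ≠ 0.
So rank(C) ≥ 3; since C has 3 rows, rank(C) = 3.
rank(C) = 3 = n, so the pair (A, B) is completely controllable.

3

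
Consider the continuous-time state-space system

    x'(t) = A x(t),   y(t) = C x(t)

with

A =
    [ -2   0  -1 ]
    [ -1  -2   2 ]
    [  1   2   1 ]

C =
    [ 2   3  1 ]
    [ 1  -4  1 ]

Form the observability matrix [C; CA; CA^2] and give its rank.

CA = [[-6, -4, 5], [3, 10, -8]]
CA^2 = [[21, 18, 3], [-24, -36, 9]]
Observability matrix O = [C; CA; CA^2] = [[2, 3, 1], [1, -4, 1], [-6, -4, 5], [3, 10, -8], [21, 18, 3], [-24, -36, 9]]
Take the 3×3 submatrix of O formed by rows 1, 2, 3: [[2, 3, 1], [1, -4, 1], [-6, -4, 5]]. Its determinant is 2·((-4)·5 - 1·(-4)) - 3·(1·5 - 1·(-6)) + 1·(1·(-4) - (-4)·(-6)) = 2·(-16) - 3·11 + 1·(-28) = -93 ≠ 0.
So rank(O) ≥ 3; since O has 3 columns, rank(O) = 3.
rank(O) = 3 = n, so the pair (A, C) is completely observable.

3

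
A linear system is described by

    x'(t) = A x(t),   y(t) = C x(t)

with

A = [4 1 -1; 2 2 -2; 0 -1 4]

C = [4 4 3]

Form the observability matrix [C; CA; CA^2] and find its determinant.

2466

CA = [[24, 9, 0]]
CA^2 = [[114, 42, -42]]
Observability matrix O = [C; CA; CA^2] = [[4, 4, 3], [24, 9, 0], [114, 42, -42]]
Expanding along the first row, det(O) = 4·(9·(-42) - 0·42) - 4·(24·(-42) - 0·114) + 3·(24·42 - 9·114) = 4·(-378) - 4·(-1008) + 3·(-18) = 2466
Since det(O) ≠ 0, rank(O) = 3 and the system is completely observable.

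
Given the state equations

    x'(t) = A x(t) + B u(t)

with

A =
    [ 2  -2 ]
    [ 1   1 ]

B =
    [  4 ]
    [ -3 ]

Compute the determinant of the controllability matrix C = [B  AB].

AB = [[14], [1]]
Controllability matrix C = [B  AB] = [[4, 14], [-3, 1]]
det(C) = 4·1 - 14·(-3) = 4 - (-42) = 46
Since det(C) ≠ 0, rank(C) = 2 and the system is completely controllable.

46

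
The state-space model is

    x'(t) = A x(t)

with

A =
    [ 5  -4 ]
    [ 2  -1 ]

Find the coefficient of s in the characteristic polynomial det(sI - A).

For a 2×2 matrix, det(sI - A) = s^2 - (tr A)s + det A.
tr A = 4, det A = 3.
So p(s) = s^2 - 4s + 3.
The coefficient of s is -4.

-4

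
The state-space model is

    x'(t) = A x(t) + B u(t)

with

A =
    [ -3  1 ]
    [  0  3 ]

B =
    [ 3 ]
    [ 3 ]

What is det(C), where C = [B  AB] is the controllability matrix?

45

AB = [[-6], [9]]
Controllability matrix C = [B  AB] = [[3, -6], [3, 9]]
det(C) = 3·9 - (-6)·3 = 27 - (-18) = 45
Since det(C) ≠ 0, rank(C) = 2 and the system is completely controllable.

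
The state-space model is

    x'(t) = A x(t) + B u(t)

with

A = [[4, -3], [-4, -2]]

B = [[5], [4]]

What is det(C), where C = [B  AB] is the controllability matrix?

-172

AB = [[8], [-28]]
Controllability matrix C = [B  AB] = [[5, 8], [4, -28]]
det(C) = 5·(-28) - 8·4 = -140 - 32 = -172
Since det(C) ≠ 0, rank(C) = 2 and the system is completely controllable.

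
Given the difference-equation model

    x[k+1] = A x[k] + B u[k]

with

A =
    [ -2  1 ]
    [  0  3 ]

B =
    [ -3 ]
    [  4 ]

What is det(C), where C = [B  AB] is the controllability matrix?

AB = [[10], [12]]
Controllability matrix C = [B  AB] = [[-3, 10], [4, 12]]
det(C) = (-3)·12 - 10·4 = -36 - 40 = -76
Since det(C) ≠ 0, rank(C) = 2 and the system is completely controllable.

-76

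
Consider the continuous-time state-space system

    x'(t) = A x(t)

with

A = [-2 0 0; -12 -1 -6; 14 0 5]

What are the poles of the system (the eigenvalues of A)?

-2, -1, 5

det(sI - A) = s^3 - (tr A)s^2 + (M11 + M22 + M33)s - det A, where Mii is the 2×2 principal minor of A obtained by deleting row i and column i.
tr A = (-2) + (-1) + 5 = 2; M11 = (-1)·5 - (-6)·0 = -5 - 0 = -5; M22 = (-2)·5 - 0·14 = -10 - 0 = -10; M33 = (-2)·(-1) - 0·(-12) = 2 - 0 = 2; sum of minors = -13.
det A = (-2)·((-1)·5 - (-6)·0) - 0·((-12)·5 - (-6)·14) + 0·((-12)·0 - (-1)·14) = (-2)·(-5) - 0·24 + 0·14 = 10.
So p(s) = det(sI - A) = s^3 - 2s^2 - 13s - 10.
Rational-root test: any integer root divides -10. Testing small divisors, s = -1 works: p(-1) = -1 + (-2) + 13 + (-10) = 0, so (s + 1) is a factor.
Dividing, p(s) = (s + 1)(s^2 - 3s - 10).
Factor s^2 - 3s - 10: two numbers with sum 3 and product -10 are 5 and -2, so s^2 - 3s - 10 = (s - 5)(s + 2).
Hence p(s) = (s - 5) (s + 1) (s + 2), with roots -2, -1, 5.
At least one eigenvalue has non-negative real part, so the system is not asymptotically stable.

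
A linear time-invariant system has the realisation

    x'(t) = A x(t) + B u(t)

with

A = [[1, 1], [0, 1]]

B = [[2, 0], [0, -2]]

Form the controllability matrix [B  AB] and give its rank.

2

AB = [[2, -2], [0, -2]]
Controllability matrix C = [B  AB] = [[2, 0, 2, -2], [0, -2, 0, -2]]
Take the 2×2 submatrix of C formed by columns 1, 2: [[2, 0], [0, -2]]. Its determinant is 2·(-2) - 0·0 = -4 - 0 = -4 ≠ 0.
So rank(C) ≥ 2; since C has 2 rows, rank(C) = 2.
rank(C) = 2 = n, so the pair (A, B) is completely controllable.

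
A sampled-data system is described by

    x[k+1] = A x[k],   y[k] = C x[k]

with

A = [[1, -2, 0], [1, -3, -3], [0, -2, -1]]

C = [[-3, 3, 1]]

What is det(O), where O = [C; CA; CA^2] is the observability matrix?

-550

CA = [[0, -5, -10]]
CA^2 = [[-5, 35, 25]]
Observability matrix O = [C; CA; CA^2] = [[-3, 3, 1], [0, -5, -10], [-5, 35, 25]]
Expanding along the first row, det(O) = (-3)·((-5)·25 - (-10)·35) - 3·(0·25 - (-10)·(-5)) + 1·(0·35 - (-5)·(-5)) = (-3)·225 - 3·(-50) + 1·(-25) = -550
Since det(O) ≠ 0, rank(O) = 3 and the system is completely observable.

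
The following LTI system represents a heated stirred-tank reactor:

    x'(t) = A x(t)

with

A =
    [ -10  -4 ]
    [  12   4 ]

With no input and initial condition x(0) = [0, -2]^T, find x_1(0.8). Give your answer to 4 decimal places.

0.6445

det(sI - A) = s^2 - (tr A)s + det A, with tr A = (-10) + 4 = -6 and det A = (-10)·4 - (-4)·12 = -40 - (-48) = 8.
So p(s) = det(sI - A) = s^2 + 6s + 8.
Factor s^2 + 6s + 8: two numbers with sum -6 and product 8 are -2 and -4, so s^2 + 6s + 8 = (s + 2)(s + 4).
Hence p(s) = (s + 2) (s + 4), with roots -4, -2.
The eigenvalues -4, -2 are distinct and real, so A is diagonalisable and x(t) = e^{At} x(0) = V diag(e^{λ_i t}) V^{-1} x(0), where the columns of V are the eigenvectors.
λ = -4: A - (-4)I = [[-6, -4], [12, 8]]. Row 1 gives (-6)·v1 + (-4)·v2 = 0, so take v_1 = [-2, 3]^T.
λ = -2: A - (-2)I = [[-8, -4], [12, 6]]. Row 1 gives (-8)·v1 + (-4)·v2 = 0, so take v_2 = [-1, 2]^T.
V = [v_1 v_2] = [[-2, -1], [3, 2]] has det V = -1, so V^{-1} = adj(V)/det V = [[-2, -1], [3, 2]].
Modal coordinates z(0) = V^{-1} x(0): (-2)·0 + (-1)·(-2) = 2; 3·0 + 2·(-2) = -4; so z(0) = [2, -4]^T.
x_1(t) = Σ_i (v_i)_1 · z_i(0) · e^{λ_i t} (row 1 of V times the modal terms).
x_1(0.8) = (-2)·2·e^{-4·0.8} + (-1)·(-4)·e^{-2·0.8} = (-4)·0.040762 + 4·0.201897 = 0.6445.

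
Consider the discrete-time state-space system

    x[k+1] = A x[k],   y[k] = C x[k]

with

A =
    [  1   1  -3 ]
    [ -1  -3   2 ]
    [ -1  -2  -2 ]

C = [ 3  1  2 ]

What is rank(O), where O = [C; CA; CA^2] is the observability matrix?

3

CA = [[0, -4, -11]]
CA^2 = [[15, 34, 14]]
Observability matrix O = [C; CA; CA^2] = [[3, 1, 2], [0, -4, -11], [15, 34, 14]]
det(O) = 3·((-4)·14 - (-11)·34) - 1·(0·14 - (-11)·15) + 2·(0·34 - (-4)·15) = 3·318 - 1·165 + 2·60 = 909 ≠ 0, so rank(O) = 3.
rank(O) = 3 = n, so the pair (A, C) is completely observable.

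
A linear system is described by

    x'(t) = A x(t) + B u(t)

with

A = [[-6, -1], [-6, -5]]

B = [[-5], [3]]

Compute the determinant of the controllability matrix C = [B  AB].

AB = [[27], [15]]
Controllability matrix C = [B  AB] = [[-5, 27], [3, 15]]
det(C) = (-5)·15 - 27·3 = -75 - 81 = -156
Since det(C) ≠ 0, rank(C) = 2 and the system is completely controllable.

-156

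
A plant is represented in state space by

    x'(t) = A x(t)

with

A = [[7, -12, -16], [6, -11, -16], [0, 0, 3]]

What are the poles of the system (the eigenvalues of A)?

-5, 1, 3

det(sI - A) = s^3 - (tr A)s^2 + (M11 + M22 + M33)s - det A, where Mii is the 2×2 principal minor of A obtained by deleting row i and column i.
tr A = 7 + (-11) + 3 = -1; M11 = (-11)·3 - (-16)·0 = -33 - 0 = -33; M22 = 7·3 - (-16)·0 = 21 - 0 = 21; M33 = 7·(-11) - (-12)·6 = -77 - (-72) = -5; sum of minors = -17.
det A = 7·((-11)·3 - (-16)·0) - (-12)·(6·3 - (-16)·0) + (-16)·(6·0 - (-11)·0) = 7·(-33) - (-12)·18 + (-16)·0 = -15.
So p(s) = det(sI - A) = s^3 + s^2 - 17s + 15.
Rational-root test: any integer root divides 15. Testing small divisors, s = 1 works: p(1) = 1 + 1 + (-17) + 15 = 0, so (s - 1) is a factor.
Dividing, p(s) = (s - 1)(s^2 + 2s - 15).
Factor s^2 + 2s - 15: two numbers with sum -2 and product -15 are 3 and -5, so s^2 + 2s - 15 = (s - 3)(s + 5).
Hence p(s) = (s - 3) (s - 1) (s + 5), with roots -5, 1, 3.
At least one eigenvalue has non-negative real part, so the system is not asymptotically stable.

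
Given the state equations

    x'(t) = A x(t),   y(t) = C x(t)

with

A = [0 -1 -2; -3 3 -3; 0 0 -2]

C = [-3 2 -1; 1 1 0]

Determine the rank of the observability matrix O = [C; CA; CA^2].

CA = [[-6, 9, 2], [-3, 2, -5]]
CA^2 = [[-27, 33, -19], [-6, 9, 10]]
Observability matrix O = [C; CA; CA^2] = [[-3, 2, -1], [1, 1, 0], [-6, 9, 2], [-3, 2, -5], [-27, 33, -19], [-6, 9, 10]]
Take the 3×3 submatrix of O formed by rows 1, 2, 3: [[-3, 2, -1], [1, 1, 0], [-6, 9, 2]]. Its determinant is (-3)·(1·2 - 0·9) - 2·(1·2 - 0·(-6)) + (-1)·(1·9 - 1·(-6)) = (-3)·2 - 2·2 + (-1)·15 = -25 ≠ 0.
So rank(O) ≥ 3; since O has 3 columns, rank(O) = 3.
rank(O) = 3 = n, so the pair (A, C) is completely observable.

3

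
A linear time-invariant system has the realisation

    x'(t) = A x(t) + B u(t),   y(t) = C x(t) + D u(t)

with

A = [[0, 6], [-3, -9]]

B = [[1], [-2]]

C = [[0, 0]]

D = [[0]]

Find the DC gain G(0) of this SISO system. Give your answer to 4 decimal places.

0.0000

G(0) = C(-A)^{-1}B + D = -C A^{-1} B + D.
det A = 18, so A^{-1} = (1/18)·adj(A) = [[-1/2, -1/3], [1/6, 0]]
A^{-1} B = [1/6, 1/6]^T
C A^{-1} B = 0
G(0) = D - C A^{-1} B = 0 - (0) = 0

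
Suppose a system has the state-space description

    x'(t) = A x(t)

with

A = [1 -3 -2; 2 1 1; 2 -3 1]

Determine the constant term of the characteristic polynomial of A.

Expand det(sI - A) for the 3×3 matrix.
p(s) = s^3 - 3s^2 + 16s - 20.
(Check: constant term = det(-A) = (-1)^3 det A = -20; coefficient of s^2 = -tr A = -3.)
The constant term is -20.

-20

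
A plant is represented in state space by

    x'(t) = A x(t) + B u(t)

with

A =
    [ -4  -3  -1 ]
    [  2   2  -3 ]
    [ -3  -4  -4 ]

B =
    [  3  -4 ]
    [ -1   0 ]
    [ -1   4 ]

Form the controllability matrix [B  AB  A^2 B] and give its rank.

AB = [[-8, 12], [7, -20], [-1, -4]]
A^2B = [[12, 16], [1, -4], [0, 60]]
Controllability matrix C = [B  AB  A^2B] = [[3, -4, -8, 12, 12, 16], [-1, 0, 7, -20, 1, -4], [-1, 4, -1, -4, 0, 60]]
Take the 3×3 submatrix of C formed by columns 1, 2, 3: [[3, -4, -8], [-1, 0, 7], [-1, 4, -1]]. Its determinant is 3·(0·(-1) - 7·4) - (-4)·((-1)·(-1) - 7·(-1)) + (-8)·((-1)·4 - 0·(-1)) = 3·(-28) - (-4)·8 + (-8)·(-4) = -20 ≠ 0.
So rank(C) ≥ 3; since C has 3 rows, rank(C) = 3.
rank(C) = 3 = n, so the pair (A, B) is completely controllable.

3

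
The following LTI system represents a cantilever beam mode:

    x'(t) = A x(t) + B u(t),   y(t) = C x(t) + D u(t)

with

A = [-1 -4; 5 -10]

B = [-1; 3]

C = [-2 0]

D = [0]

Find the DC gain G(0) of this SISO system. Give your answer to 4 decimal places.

G(0) = C(-A)^{-1}B + D = -C A^{-1} B + D.
det A = 30, so A^{-1} = (1/30)·adj(A) = [[-1/3, 2/15], [-1/6, -1/30]]
A^{-1} B = [11/15, 1/15]^T
C A^{-1} B = -22/15
G(0) = D - C A^{-1} B = 0 - (-22/15) = 22/15 ≈ 1.4667

1.4667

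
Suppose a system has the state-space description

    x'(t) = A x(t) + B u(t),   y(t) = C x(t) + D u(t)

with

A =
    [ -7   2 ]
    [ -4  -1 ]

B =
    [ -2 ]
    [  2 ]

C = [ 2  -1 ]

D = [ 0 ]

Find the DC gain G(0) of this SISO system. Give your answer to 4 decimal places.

G(0) = C(-A)^{-1}B + D = -C A^{-1} B + D.
det A = 15, so A^{-1} = (1/15)·adj(A) = [[-1/15, -2/15], [4/15, -7/15]]
A^{-1} B = [-2/15, -22/15]^T
C A^{-1} B = 6/5
G(0) = D - C A^{-1} B = 0 - (6/5) = -6/5 ≈ -1.2000

-1.2000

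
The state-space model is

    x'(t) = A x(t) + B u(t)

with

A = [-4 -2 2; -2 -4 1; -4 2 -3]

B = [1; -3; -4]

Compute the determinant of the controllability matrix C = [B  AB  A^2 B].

-292

AB = [[-6], [6], [2]]
A^2B = [[16], [-10], [30]]
Controllability matrix C = [B  AB  A^2B] = [[1, -6, 16], [-3, 6, -10], [-4, 2, 30]]
Expanding along the first row, det(C) = 1·(6·30 - (-10)·2) - (-6)·((-3)·30 - (-10)·(-4)) + 16·((-3)·2 - 6·(-4)) = 1·200 - (-6)·(-130) + 16·18 = -292
Since det(C) ≠ 0, rank(C) = 3 and the system is completely controllable.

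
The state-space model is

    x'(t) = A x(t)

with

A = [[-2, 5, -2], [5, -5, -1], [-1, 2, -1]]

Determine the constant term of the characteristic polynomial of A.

Expand det(sI - A) for the 3×3 matrix.
p(s) = s^3 + 8s^2 - 8s - 6.
(Check: constant term = det(-A) = (-1)^3 det A = -6; coefficient of s^2 = -tr A = 8.)
The constant term is -6.

-6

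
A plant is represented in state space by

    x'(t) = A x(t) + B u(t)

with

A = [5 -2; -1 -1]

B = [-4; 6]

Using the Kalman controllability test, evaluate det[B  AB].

200

AB = [[-32], [-2]]
Controllability matrix C = [B  AB] = [[-4, -32], [6, -2]]
det(C) = (-4)·(-2) - (-32)·6 = 8 - (-192) = 200
Since det(C) ≠ 0, rank(C) = 2 and the system is completely controllable.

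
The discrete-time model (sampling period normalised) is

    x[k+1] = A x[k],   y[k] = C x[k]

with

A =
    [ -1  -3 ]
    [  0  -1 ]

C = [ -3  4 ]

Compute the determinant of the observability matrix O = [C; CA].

CA = [[3, 5]]
Observability matrix O = [C; CA] = [[-3, 4], [3, 5]]
det(O) = (-3)·5 - 4·3 = -15 - 12 = -27
Since det(O) ≠ 0, rank(O) = 2 and the system is completely observable.

-27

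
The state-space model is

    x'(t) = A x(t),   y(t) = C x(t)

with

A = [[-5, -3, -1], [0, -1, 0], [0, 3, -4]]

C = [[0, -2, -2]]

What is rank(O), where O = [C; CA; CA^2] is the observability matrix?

CA = [[0, -4, 8]]
CA^2 = [[0, 28, -32]]
Observability matrix O = [C; CA; CA^2] = [[0, -2, -2], [0, -4, 8], [0, 28, -32]]
Column 1 of O is identically zero, so rank(O) ≤ 2.
The 2×2 minor from rows 1, 2, columns 2, 3 is (-2)·8 - (-2)·(-4) = -16 - 8 = -24 ≠ 0, so rank(O) = 2.
rank(O) = 2 < n = 3, so the pair (A, C) is not completely observable.

2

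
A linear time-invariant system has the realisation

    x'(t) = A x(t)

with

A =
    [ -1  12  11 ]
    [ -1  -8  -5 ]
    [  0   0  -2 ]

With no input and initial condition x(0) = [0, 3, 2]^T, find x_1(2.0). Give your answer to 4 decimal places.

0.0516

det(sI - A) = s^3 - (tr A)s^2 + (M11 + M22 + M33)s - det A, where Mii is the 2×2 principal minor of A obtained by deleting row i and column i.
tr A = (-1) + (-8) + (-2) = -11; M11 = (-8)·(-2) - (-5)·0 = 16 - 0 = 16; M22 = (-1)·(-2) - 11·0 = 2 - 0 = 2; M33 = (-1)·(-8) - 12·(-1) = 8 - (-12) = 20; sum of minors = 38.
det A = (-1)·((-8)·(-2) - (-5)·0) - 12·((-1)·(-2) - (-5)·0) + 11·((-1)·0 - (-8)·0) = (-1)·16 - 12·2 + 11·0 = -40.
So p(s) = det(sI - A) = s^3 + 11s^2 + 38s + 40.
Rational-root test: any integer root divides 40. Testing small divisors, s = -2 works: p(-2) = -8 + 44 + (-76) + 40 = 0, so (s + 2) is a factor.
Dividing, p(s) = (s + 2)(s^2 + 9s + 20).
Factor s^2 + 9s + 20: two numbers with sum -9 and product 20 are -4 and -5, so s^2 + 9s + 20 = (s + 4)(s + 5).
Hence p(s) = (s + 2) (s + 4) (s + 5), with roots -5, -4, -2.
The eigenvalues -5, -4, -2 are distinct and real, so A is diagonalisable and x(t) = e^{At} x(0) = V diag(e^{λ_i t}) V^{-1} x(0), where the columns of V are the eigenvectors.
λ = -5: A - (-5)I = [[4, 12, 11], [-1, -3, -5], [0, 0, 3]]. v must be orthogonal to every row; (row 1) × (row 2) = [-27, 9, 0], so take v_1 = [3, -1, 0]^T.
λ = -4: A - (-4)I = [[3, 12, 11], [-1, -4, -5], [0, 0, 2]]. v must be orthogonal to every row; (row 1) × (row 2) = [-16, 4, 0], so take v_2 = [4, -1, 0]^T.
λ = -2: A - (-2)I = [[1, 12, 11], [-1, -6, -5], [0, 0, 0]]. v must be orthogonal to every row; (row 1) × (row 2) = [6, -6, 6], so take v_3 = [1, -1, 1]^T.
V = [v_1 v_2 v_3] = [[3, 4, 1], [-1, -1, -1], [0, 0, 1]] has det V = 1, so V^{-1} = adj(V)/det V = [[-1, -4, -3], [1, 3, 2], [0, 0, 1]].
Modal coordinates z(0) = V^{-1} x(0): (-1)·0 + (-4)·3 + (-3)·2 = -18; 1·0 + 3·3 + 2·2 = 13; 0·0 + 0·3 + 1·2 = 2; so z(0) = [-18, 13, 2]^T.
x_1(t) = Σ_i (v_i)_1 · z_i(0) · e^{λ_i t} (row 1 of V times the modal terms).
x_1(2.0) = 3·(-18)·e^{-5·2.0} + 4·13·e^{-4·2.0} + 1·2·e^{-2·2.0} = (-54)·0.000045 + 52·0.000335 + 2·0.018316 = 0.0516.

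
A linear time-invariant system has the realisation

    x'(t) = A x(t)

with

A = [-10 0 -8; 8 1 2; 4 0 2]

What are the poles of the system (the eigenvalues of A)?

det(sI - A) = s^3 - (tr A)s^2 + (M11 + M22 + M33)s - det A, where Mii is the 2×2 principal minor of A obtained by deleting row i and column i.
tr A = (-10) + 1 + 2 = -7; M11 = 1·2 - 2·0 = 2 - 0 = 2; M22 = (-10)·2 - (-8)·4 = -20 - (-32) = 12; M33 = (-10)·1 - 0·8 = -10 - 0 = -10; sum of minors = 4.
det A = (-10)·(1·2 - 2·0) - 0·(8·2 - 2·4) + (-8)·(8·0 - 1·4) = (-10)·2 - 0·8 + (-8)·(-4) = 12.
So p(s) = det(sI - A) = s^3 + 7s^2 + 4s - 12.
Rational-root test: any integer root divides -12. Testing small divisors, s = 1 works: p(1) = 1 + 7 + 4 + (-12) = 0, so (s - 1) is a factor.
Dividing, p(s) = (s - 1)(s^2 + 8s + 12).
Factor s^2 + 8s + 12: two numbers with sum -8 and product 12 are -2 and -6, so s^2 + 8s + 12 = (s + 2)(s + 6).
Hence p(s) = (s - 1) (s + 2) (s + 6), with roots -6, -2, 1.
At least one eigenvalue has non-negative real part, so the system is not asymptotically stable.

-6, -2, 1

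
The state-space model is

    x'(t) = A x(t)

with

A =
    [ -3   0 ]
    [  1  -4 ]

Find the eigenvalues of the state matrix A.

-4, -3

det(sI - A) = s^2 - (tr A)s + det A, with tr A = (-3) + (-4) = -7 and det A = (-3)·(-4) - 0·1 = 12 - 0 = 12.
So p(s) = det(sI - A) = s^2 + 7s + 12.
Factor s^2 + 7s + 12: two numbers with sum -7 and product 12 are -3 and -4, so s^2 + 7s + 12 = (s + 3)(s + 4).
Hence p(s) = (s + 3) (s + 4), with roots -4, -3.
All eigenvalues have negative real part, so the system is asymptotically stable.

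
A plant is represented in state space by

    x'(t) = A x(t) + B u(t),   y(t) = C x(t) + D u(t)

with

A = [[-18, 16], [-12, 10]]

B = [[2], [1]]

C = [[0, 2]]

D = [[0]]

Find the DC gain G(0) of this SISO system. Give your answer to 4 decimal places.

-1.0000

G(0) = C(-A)^{-1}B + D = -C A^{-1} B + D.
det A = 12, so A^{-1} = (1/12)·adj(A) = [[5/6, -4/3], [1, -3/2]]
A^{-1} B = [1/3, 1/2]^T
C A^{-1} B = 1
G(0) = D - C A^{-1} B = 0 - (1) = -1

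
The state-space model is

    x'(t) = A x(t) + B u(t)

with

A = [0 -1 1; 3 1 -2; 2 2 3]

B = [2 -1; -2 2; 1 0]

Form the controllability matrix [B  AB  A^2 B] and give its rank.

3

AB = [[3, -2], [2, -1], [3, 2]]
A^2B = [[1, 3], [5, -11], [19, 0]]
Controllability matrix C = [B  AB  A^2B] = [[2, -1, 3, -2, 1, 3], [-2, 2, 2, -1, 5, -11], [1, 0, 3, 2, 19, 0]]
Take the 3×3 submatrix of C formed by columns 1, 2, 3: [[2, -1, 3], [-2, 2, 2], [1, 0, 3]]. Its determinant is 2·(2·3 - 2·0) - (-1)·((-2)·3 - 2·1) + 3·((-2)·0 - 2·1) = 2·6 - (-1)·(-8) + 3·(-2) = -2 ≠ 0.
So rank(C) ≥ 3; since C has 3 rows, rank(C) = 3.
rank(C) = 3 = n, so the pair (A, B) is completely controllable.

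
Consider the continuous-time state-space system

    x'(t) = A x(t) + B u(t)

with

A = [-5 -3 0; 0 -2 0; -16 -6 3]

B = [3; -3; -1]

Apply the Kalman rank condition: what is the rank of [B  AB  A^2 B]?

AB = [[-6], [6], [-33]]
A^2B = [[12], [-12], [-39]]
Controllability matrix C = [B  AB  A^2B] = [[3, -6, 12], [-3, 6, -12], [-1, -33, -39]]
The rows r1, r2, r3 of C are linearly dependent: r1 + r2 = 0 (check each entry), so rank(C) ≤ 2.
The 2×2 minor from rows 1, 3, columns 1, 2 is 3·(-33) - (-6)·(-1) = -99 - 6 = -105 ≠ 0, so rank(C) = 2.
rank(C) = 2 < n = 3, so the pair (A, B) is not completely controllable.

2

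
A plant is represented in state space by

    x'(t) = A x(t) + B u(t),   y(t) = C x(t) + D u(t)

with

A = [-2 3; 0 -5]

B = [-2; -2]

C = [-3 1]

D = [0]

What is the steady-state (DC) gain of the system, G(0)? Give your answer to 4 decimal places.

G(0) = C(-A)^{-1}B + D = -C A^{-1} B + D.
det A = 10, so A^{-1} = (1/10)·adj(A) = [[-1/2, -3/10], [0, -1/5]]
A^{-1} B = [8/5, 2/5]^T
C A^{-1} B = -22/5
G(0) = D - C A^{-1} B = 0 - (-22/5) = 22/5 ≈ 4.4000

4.4000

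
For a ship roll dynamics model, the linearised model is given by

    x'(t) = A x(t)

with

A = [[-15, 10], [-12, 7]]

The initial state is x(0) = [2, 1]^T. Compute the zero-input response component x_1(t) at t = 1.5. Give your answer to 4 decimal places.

-0.0517

det(sI - A) = s^2 - (tr A)s + det A, with tr A = (-15) + 7 = -8 and det A = (-15)·7 - 10·(-12) = -105 - (-120) = 15.
So p(s) = det(sI - A) = s^2 + 8s + 15.
Factor s^2 + 8s + 15: two numbers with sum -8 and product 15 are -3 and -5, so s^2 + 8s + 15 = (s + 3)(s + 5).
Hence p(s) = (s + 3) (s + 5), with roots -5, -3.
The eigenvalues -5, -3 are distinct and real, so A is diagonalisable and x(t) = e^{At} x(0) = V diag(e^{λ_i t}) V^{-1} x(0), where the columns of V are the eigenvectors.
λ = -5: A - (-5)I = [[-10, 10], [-12, 12]]. Row 1 gives (-10)·v1 + 10·v2 = 0, so take v_1 = [-1, -1]^T.
λ = -3: A - (-3)I = [[-12, 10], [-12, 10]]. Row 1 gives (-12)·v1 + 10·v2 = 0, so take v_2 = [-5, -6]^T.
V = [v_1 v_2] = [[-1, -5], [-1, -6]] has det V = 1, so V^{-1} = adj(V)/det V = [[-6, 5], [1, -1]].
Modal coordinates z(0) = V^{-1} x(0): (-6)·2 + 5·1 = -7; 1·2 + (-1)·1 = 1; so z(0) = [-7, 1]^T.
x_1(t) = Σ_i (v_i)_1 · z_i(0) · e^{λ_i t} (row 1 of V times the modal terms).
x_1(1.5) = (-1)·(-7)·e^{-5·1.5} + (-5)·1·e^{-3·1.5} = 7·0.000553 + (-5)·0.011109 = -0.0517.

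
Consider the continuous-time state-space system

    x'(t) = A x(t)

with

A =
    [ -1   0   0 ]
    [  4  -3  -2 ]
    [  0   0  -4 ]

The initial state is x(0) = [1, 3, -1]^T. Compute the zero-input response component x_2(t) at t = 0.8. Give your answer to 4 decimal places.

1.0893

det(sI - A) = s^3 - (tr A)s^2 + (M11 + M22 + M33)s - det A, where Mii is the 2×2 principal minor of A obtained by deleting row i and column i.
tr A = (-1) + (-3) + (-4) = -8; M11 = (-3)·(-4) - (-2)·0 = 12 - 0 = 12; M22 = (-1)·(-4) - 0·0 = 4 - 0 = 4; M33 = (-1)·(-3) - 0·4 = 3 - 0 = 3; sum of minors = 19.
det A = (-1)·((-3)·(-4) - (-2)·0) - 0·(4·(-4) - (-2)·0) + 0·(4·0 - (-3)·0) = (-1)·12 - 0·(-16) + 0·0 = -12.
So p(s) = det(sI - A) = s^3 + 8s^2 + 19s + 12.
Rational-root test: any integer root divides 12. Testing small divisors, s = -1 works: p(-1) = -1 + 8 + (-19) + 12 = 0, so (s + 1) is a factor.
Dividing, p(s) = (s + 1)(s^2 + 7s + 12).
Factor s^2 + 7s + 12: two numbers with sum -7 and product 12 are -3 and -4, so s^2 + 7s + 12 = (s + 3)(s + 4).
Hence p(s) = (s + 1) (s + 3) (s + 4), with roots -4, -3, -1.
The eigenvalues -4, -3, -1 are distinct and real, so A is diagonalisable and x(t) = e^{At} x(0) = V diag(e^{λ_i t}) V^{-1} x(0), where the columns of V are the eigenvectors.
λ = -4: A - (-4)I = [[3, 0, 0], [4, 1, -2], [0, 0, 0]]. v must be orthogonal to every row; (row 1) × (row 2) = [0, 6, 3], so take v_1 = [0, 2, 1]^T.
λ = -3: A - (-3)I = [[2, 0, 0], [4, 0, -2], [0, 0, -1]]. v must be orthogonal to every row; (row 1) × (row 2) = [0, 4, 0], so take v_2 = [0, 1, 0]^T.
λ = -1: A - (-1)I = [[0, 0, 0], [4, -2, -2], [0, 0, -3]]. v must be orthogonal to every row; (row 2) × (row 3) = [6, 12, 0], so take v_3 = [1, 2, 0]^T.
V = [v_1 v_2 v_3] = [[0, 0, 1], [2, 1, 2], [1, 0, 0]] has det V = -1, so V^{-1} = adj(V)/det V = [[0, 0, 1], [-2, 1, -2], [1, 0, 0]].
Modal coordinates z(0) = V^{-1} x(0): 0·1 + 0·3 + 1·(-1) = -1; (-2)·1 + 1·3 + (-2)·(-1) = 3; 1·1 + 0·3 + 0·(-1) = 1; so z(0) = [-1, 3, 1]^T.
x_2(t) = Σ_i (v_i)_2 · z_i(0) · e^{λ_i t} (row 2 of V times the modal terms).
x_2(0.8) = 2·(-1)·e^{-4·0.8} + 1·3·e^{-3·0.8} + 2·1·e^{-1·0.8} = (-2)·0.040762 + 3·0.090718 + 2·0.449329 = 1.0893.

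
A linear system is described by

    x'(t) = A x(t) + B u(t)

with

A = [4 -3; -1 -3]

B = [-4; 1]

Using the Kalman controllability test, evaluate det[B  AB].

15

AB = [[-19], [1]]
Controllability matrix C = [B  AB] = [[-4, -19], [1, 1]]
det(C) = (-4)·1 - (-19)·1 = -4 - (-19) = 15
Since det(C) ≠ 0, rank(C) = 2 and the system is completely controllable.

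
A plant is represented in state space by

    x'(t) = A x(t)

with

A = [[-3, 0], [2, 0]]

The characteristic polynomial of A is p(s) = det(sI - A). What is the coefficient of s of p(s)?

For a 2×2 matrix, det(sI - A) = s^2 - (tr A)s + det A.
tr A = -3, det A = 0.
So p(s) = s^2 + 3s.
The coefficient of s is 3.

3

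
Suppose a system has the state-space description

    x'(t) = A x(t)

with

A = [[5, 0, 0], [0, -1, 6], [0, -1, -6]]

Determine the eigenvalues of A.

det(sI - A) = s^3 - (tr A)s^2 + (M11 + M22 + M33)s - det A, where Mii is the 2×2 principal minor of A obtained by deleting row i and column i.
tr A = 5 + (-1) + (-6) = -2; M11 = (-1)·(-6) - 6·(-1) = 6 - (-6) = 12; M22 = 5·(-6) - 0·0 = -30 - 0 = -30; M33 = 5·(-1) - 0·0 = -5 - 0 = -5; sum of minors = -23.
det A = 5·((-1)·(-6) - 6·(-1)) - 0·(0·(-6) - 6·0) + 0·(0·(-1) - (-1)·0) = 5·12 - 0·0 + 0·0 = 60.
So p(s) = det(sI - A) = s^3 + 2s^2 - 23s - 60.
Rational-root test: any integer root divides -60. Testing small divisors, s = -3 works: p(-3) = -27 + 18 + 69 + (-60) = 0, so (s + 3) is a factor.
Dividing, p(s) = (s + 3)(s^2 - s - 20).
Factor s^2 - s - 20: two numbers with sum 1 and product -20 are 5 and -4, so s^2 - s - 20 = (s - 5)(s + 4).
Hence p(s) = (s - 5) (s + 3) (s + 4), with roots -4, -3, 5.
At least one eigenvalue has non-negative real part, so the system is not asymptotically stable.

-4, -3, 5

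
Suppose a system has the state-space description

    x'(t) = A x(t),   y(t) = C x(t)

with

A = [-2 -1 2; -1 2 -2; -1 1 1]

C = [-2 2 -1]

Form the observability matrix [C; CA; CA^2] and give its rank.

3

CA = [[3, 5, -9]]
CA^2 = [[-2, -2, -13]]
Observability matrix O = [C; CA; CA^2] = [[-2, 2, -1], [3, 5, -9], [-2, -2, -13]]
det(O) = (-2)·(5·(-13) - (-9)·(-2)) - 2·(3·(-13) - (-9)·(-2)) + (-1)·(3·(-2) - 5·(-2)) = (-2)·(-83) - 2·(-57) + (-1)·4 = 276 ≠ 0, so rank(O) = 3.
rank(O) = 3 = n, so the pair (A, C) is completely observable.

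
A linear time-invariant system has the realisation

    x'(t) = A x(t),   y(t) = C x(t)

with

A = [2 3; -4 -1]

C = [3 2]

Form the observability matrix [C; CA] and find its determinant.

25

CA = [[-2, 7]]
Observability matrix O = [C; CA] = [[3, 2], [-2, 7]]
det(O) = 3·7 - 2·(-2) = 21 - (-4) = 25
Since det(O) ≠ 0, rank(O) = 2 and the system is completely observable.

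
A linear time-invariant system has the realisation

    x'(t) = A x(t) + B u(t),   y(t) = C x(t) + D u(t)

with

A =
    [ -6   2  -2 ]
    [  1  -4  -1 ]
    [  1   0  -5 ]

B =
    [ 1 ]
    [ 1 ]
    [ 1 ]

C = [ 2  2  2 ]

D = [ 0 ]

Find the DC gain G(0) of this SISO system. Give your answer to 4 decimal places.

G(0) = C(-A)^{-1}B + D = -C A^{-1} B + D.
det A = -120, so A^{-1} = (1/-120)·adj(A) = [[-1/6, -1/12, 1/12], [-1/30, -4/15, 1/15], [-1/30, -1/60, -11/60]]
A^{-1} B = [-1/6, -7/30, -7/30]^T
C A^{-1} B = -19/15
G(0) = D - C A^{-1} B = 0 - (-19/15) = 19/15 ≈ 1.2667

1.2667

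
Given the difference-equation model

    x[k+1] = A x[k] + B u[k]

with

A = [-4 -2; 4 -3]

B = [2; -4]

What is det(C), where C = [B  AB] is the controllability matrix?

AB = [[0], [20]]
Controllability matrix C = [B  AB] = [[2, 0], [-4, 20]]
det(C) = 2·20 - 0·(-4) = 40 - 0 = 40
Since det(C) ≠ 0, rank(C) = 2 and the system is completely controllable.

40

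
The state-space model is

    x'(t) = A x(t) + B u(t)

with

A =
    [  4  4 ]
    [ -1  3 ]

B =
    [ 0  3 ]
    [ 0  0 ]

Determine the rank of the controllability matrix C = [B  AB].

2

AB = [[0, 12], [0, -3]]
Controllability matrix C = [B  AB] = [[0, 3, 0, 12], [0, 0, 0, -3]]
Take the 2×2 submatrix of C formed by columns 2, 4: [[3, 12], [0, -3]]. Its determinant is 3·(-3) - 12·0 = -9 - 0 = -9 ≠ 0.
So rank(C) ≥ 2; since C has 2 rows, rank(C) = 2.
rank(C) = 2 = n, so the pair (A, B) is completely controllable.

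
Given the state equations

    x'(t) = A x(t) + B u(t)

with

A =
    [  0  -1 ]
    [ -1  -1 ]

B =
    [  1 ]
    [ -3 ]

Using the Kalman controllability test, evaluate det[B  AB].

11

AB = [[3], [2]]
Controllability matrix C = [B  AB] = [[1, 3], [-3, 2]]
det(C) = 1·2 - 3·(-3) = 2 - (-9) = 11
Since det(C) ≠ 0, rank(C) = 2 and the system is completely controllable.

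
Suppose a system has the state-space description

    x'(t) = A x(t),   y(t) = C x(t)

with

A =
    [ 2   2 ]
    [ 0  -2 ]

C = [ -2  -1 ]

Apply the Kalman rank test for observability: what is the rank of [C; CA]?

CA = [[-4, -2]]
Observability matrix O = [C; CA] = [[-2, -1], [-4, -2]]
Every row of O is a scalar multiple of row 1 = [-2, -1] (multipliers 1, 2), so the rows span a one-dimensional space.
O ≠ 0, hence rank(O) = 1.
rank(O) = 1 < n = 2, so the pair (A, C) is not completely observable.

1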